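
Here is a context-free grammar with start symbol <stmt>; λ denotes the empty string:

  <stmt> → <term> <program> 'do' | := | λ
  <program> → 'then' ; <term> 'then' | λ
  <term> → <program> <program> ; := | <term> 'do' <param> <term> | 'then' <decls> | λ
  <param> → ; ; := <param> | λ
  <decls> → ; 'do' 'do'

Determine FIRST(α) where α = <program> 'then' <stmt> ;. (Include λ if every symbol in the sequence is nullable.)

{ 'then' }

Add FIRST(<program>)\{λ} = { 'then' }; <program> is nullable, continue.
'then' is a terminal; add {'then'} and stop.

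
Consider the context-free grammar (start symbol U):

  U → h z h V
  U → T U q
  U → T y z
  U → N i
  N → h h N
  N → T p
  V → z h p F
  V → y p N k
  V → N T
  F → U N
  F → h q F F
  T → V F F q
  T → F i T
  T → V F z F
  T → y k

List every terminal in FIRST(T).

{ h, y, z }

From T → V F F q: add FIRST(V) = { h, y, z }.
From T → F i T: add FIRST(F) = { h, y, z }.
From T → V F z F: add FIRST(V) = { h, y, z }.
T → y k contributes {y}.
Union: FIRST(T) = { h, y, z }.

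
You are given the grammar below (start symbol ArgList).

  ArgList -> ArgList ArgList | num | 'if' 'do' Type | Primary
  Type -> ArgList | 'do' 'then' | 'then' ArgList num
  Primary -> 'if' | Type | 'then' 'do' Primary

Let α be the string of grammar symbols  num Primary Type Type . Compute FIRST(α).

{ num }

num is a terminal; add {num} and stop.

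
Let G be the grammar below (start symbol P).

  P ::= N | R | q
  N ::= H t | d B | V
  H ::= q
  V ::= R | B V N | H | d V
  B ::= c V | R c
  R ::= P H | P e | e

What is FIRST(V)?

{ c, d, e, q }

From V ::= R: add FIRST(R) = { c, d, e, q }.
From V ::= B V N: add FIRST(B) = { c, d, e, q }.
From V ::= H: add FIRST(H) = { q }.
V ::= d V contributes {d}.
Union: FIRST(V) = { c, d, e, q }.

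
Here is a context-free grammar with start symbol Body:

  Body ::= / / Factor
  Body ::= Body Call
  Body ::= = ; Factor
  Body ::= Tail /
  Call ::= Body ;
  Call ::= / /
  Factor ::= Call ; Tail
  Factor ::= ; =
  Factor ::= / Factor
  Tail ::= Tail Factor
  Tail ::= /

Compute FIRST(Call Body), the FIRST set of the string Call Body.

Add FIRST(Call) = { /, = }; Call is not nullable, stop.

{ /, = }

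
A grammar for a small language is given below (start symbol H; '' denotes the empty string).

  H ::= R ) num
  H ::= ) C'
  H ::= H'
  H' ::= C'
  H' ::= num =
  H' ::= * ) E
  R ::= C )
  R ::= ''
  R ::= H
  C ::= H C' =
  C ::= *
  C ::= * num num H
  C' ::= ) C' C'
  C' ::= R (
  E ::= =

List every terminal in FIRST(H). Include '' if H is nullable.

{ (, ), *, num }

From H ::= R ) num: R nullable, take FIRST(R) ∪ {)} = { (, ), *, num }.
H ::= ) C' contributes {)}.
From H ::= H': add FIRST(H') = { (, ), *, num }.
Union: FIRST(H) = { (, ), *, num }.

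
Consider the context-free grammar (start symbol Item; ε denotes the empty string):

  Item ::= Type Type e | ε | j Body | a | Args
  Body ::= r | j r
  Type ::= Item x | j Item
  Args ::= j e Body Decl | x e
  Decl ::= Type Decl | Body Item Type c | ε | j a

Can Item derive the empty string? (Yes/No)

Item has an ε-production, so Item ⇒ ε.

Yes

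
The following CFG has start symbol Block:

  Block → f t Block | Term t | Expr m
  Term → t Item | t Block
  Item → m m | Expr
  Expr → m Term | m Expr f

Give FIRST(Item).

Item → m m contributes {m}.
From Item → Expr: add FIRST(Expr) = { m }.
Union: FIRST(Item) = { m }.

{ m }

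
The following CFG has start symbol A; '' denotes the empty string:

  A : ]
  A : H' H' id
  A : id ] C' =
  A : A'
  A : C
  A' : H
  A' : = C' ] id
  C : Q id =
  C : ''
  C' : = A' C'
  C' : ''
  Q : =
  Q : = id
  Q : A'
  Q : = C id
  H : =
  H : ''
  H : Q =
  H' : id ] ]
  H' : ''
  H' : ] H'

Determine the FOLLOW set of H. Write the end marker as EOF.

In A' : H: H is at the end, add FOLLOW(A') = { EOF, =, ], id }.
Union: FOLLOW(H) = { EOF, =, ], id }.

{ EOF, =, ], id }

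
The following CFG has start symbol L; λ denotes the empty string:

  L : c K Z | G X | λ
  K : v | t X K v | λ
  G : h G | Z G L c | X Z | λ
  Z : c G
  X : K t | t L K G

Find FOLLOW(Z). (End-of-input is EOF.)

In L : c K Z: Z is at the end, add FOLLOW(L) = { EOF, c, h, t, v }.
In G : Z G L c: add FIRST(G L c) = { c, h, t, v }.
In G : X Z: Z is at the end, add FOLLOW(G) = { EOF, c, h, t, v }.
Union: FOLLOW(Z) = { EOF, c, h, t, v }.

{ EOF, c, h, t, v }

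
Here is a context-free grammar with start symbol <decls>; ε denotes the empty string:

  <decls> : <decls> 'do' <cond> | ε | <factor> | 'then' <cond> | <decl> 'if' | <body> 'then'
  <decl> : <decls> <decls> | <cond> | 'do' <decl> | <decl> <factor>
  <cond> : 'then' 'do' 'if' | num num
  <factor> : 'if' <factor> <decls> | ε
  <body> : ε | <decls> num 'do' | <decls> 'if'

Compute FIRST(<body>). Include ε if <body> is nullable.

<body> : ε contributes ε.
From <body> : <decls> num 'do': <decls> nullable, take FIRST(<decls>) ∪ {num} = { 'do', 'if', 'then', num }.
From <body> : <decls> 'if': <decls> nullable, take FIRST(<decls>) ∪ {'if'} = { 'do', 'if', 'then', num }.
Union: FIRST(<body>) = { 'do', 'if', 'then', num, ε }.

{ 'do', 'if', 'then', num, ε }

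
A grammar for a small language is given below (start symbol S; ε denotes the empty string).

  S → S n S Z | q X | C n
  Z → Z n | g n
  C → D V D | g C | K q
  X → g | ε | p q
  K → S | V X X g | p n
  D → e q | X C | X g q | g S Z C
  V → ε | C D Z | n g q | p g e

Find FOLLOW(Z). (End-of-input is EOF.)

{ EOF, e, g, n, p, q }

In S → S n S Z: Z is at the end, add FOLLOW(S) = { EOF, g, n, q }.
In Z → Z n: add FIRST(n) = { n }.
In D → g S Z C: add FIRST(C) = { e, g, n, p, q }.
In V → C D Z: Z is at the end, add FOLLOW(V) = { e, g, n, p, q }.
Union: FOLLOW(Z) = { EOF, e, g, n, p, q }.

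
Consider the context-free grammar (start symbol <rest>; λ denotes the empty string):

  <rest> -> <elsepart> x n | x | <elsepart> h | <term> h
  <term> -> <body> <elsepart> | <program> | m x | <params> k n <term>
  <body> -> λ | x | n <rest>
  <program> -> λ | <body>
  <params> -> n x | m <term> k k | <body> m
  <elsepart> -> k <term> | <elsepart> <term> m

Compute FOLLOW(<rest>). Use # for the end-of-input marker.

{ #, h, k, m, n, x }

<rest> is the start symbol, so # ∈ FOLLOW(<rest>).
In <body> -> n <rest>: <rest> is at the end, add FOLLOW(<body>) = { h, k, m, n, x }.
Union: FOLLOW(<rest>) = { #, h, k, m, n, x }.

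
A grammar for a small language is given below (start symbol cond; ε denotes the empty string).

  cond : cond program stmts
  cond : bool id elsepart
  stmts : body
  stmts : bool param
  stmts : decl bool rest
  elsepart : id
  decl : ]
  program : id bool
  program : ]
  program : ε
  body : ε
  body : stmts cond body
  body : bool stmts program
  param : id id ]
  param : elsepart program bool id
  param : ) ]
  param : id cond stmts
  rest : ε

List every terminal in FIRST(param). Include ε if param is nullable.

param : id id ] contributes {id}.
From param : elsepart program bool id: add FIRST(elsepart) = { id }.
param : ) ] contributes {)}.
param : id cond stmts contributes {id}.
Union: FIRST(param) = { ), id }.

{ ), id }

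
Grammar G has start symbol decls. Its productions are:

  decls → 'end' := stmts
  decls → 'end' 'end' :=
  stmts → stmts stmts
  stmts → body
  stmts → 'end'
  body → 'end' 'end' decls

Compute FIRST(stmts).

From stmts → stmts stmts: add FIRST(stmts) = { 'end' }.
From stmts → body: add FIRST(body) = { 'end' }.
stmts → 'end' contributes {'end'}.
Union: FIRST(stmts) = { 'end' }.

{ 'end' }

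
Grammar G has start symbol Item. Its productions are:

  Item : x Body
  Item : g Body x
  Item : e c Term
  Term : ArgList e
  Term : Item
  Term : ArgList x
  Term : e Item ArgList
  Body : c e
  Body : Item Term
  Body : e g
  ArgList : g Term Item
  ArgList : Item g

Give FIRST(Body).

{ c, e, g, x }

Body : c e contributes {c}.
From Body : Item Term: add FIRST(Item) = { e, g, x }.
Body : e g contributes {e}.
Union: FIRST(Body) = { c, e, g, x }.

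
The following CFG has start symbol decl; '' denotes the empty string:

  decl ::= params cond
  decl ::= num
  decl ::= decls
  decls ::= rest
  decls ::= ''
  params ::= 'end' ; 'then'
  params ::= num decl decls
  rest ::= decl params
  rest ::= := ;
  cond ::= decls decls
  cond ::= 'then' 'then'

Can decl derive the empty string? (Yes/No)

decl ::= decls and each of decls is nullable, so decl ⇒* ''.

Yes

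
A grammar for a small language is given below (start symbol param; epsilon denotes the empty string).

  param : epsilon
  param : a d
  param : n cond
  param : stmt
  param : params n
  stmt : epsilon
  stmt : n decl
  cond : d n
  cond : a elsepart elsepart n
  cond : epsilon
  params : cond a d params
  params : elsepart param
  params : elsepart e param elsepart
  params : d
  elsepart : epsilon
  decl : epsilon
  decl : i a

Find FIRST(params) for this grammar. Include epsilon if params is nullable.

From params : cond a d params: cond nullable, take FIRST(cond) ∪ {a} = { a, d }.
From params : elsepart param: elsepart, param nullable, take FIRST(elsepart) ∪ FIRST(param) = { a, d, e, n }; also epsilon since the whole RHS is nullable.
From params : elsepart e param elsepart: elsepart nullable, take FIRST(elsepart) ∪ {e} = { e }.
params : d contributes {d}.
Union: FIRST(params) = { a, d, e, n, epsilon }.

{ a, d, e, n, epsilon }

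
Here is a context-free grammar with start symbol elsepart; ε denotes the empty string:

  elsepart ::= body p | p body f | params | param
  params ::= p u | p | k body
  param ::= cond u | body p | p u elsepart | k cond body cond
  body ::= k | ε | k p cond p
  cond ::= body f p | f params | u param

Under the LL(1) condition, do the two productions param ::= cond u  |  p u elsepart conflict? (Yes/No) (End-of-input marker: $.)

No

FIRST(cond u) = { f, k, u } and FIRST(p u elsepart) = { p }.
The FIRST sets are disjoint and neither alternative is nullable — no conflict.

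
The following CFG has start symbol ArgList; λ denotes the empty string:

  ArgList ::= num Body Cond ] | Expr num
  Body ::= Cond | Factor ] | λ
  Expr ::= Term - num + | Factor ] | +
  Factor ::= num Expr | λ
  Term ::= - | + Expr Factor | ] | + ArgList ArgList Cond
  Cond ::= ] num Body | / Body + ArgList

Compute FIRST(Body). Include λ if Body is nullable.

{ /, ], num, λ }

From Body ::= Cond: add FIRST(Cond) = { /, ] }.
From Body ::= Factor ]: Factor nullable, take FIRST(Factor) ∪ {]} = { ], num }.
Body ::= λ contributes λ.
Union: FIRST(Body) = { /, ], num, λ }.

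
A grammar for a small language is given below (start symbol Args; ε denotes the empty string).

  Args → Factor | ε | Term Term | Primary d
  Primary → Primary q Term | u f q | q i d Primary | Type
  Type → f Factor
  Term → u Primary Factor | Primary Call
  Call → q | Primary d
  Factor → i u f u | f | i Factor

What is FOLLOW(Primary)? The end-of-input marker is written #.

{ d, f, i, q, u }

In Args → Primary d: add FIRST(d) = { d }.
In Primary → Primary q Term: add FIRST(q Term) = { q }.
In Primary → q i d Primary: Primary is at the end, add FOLLOW(Primary) = { d, f, i, q, u }.
In Term → u Primary Factor: add FIRST(Factor) = { f, i }.
In Term → Primary Call: add FIRST(Call) = { f, q, u }.
In Call → Primary d: add FIRST(d) = { d }.
Union: FOLLOW(Primary) = { d, f, i, q, u }.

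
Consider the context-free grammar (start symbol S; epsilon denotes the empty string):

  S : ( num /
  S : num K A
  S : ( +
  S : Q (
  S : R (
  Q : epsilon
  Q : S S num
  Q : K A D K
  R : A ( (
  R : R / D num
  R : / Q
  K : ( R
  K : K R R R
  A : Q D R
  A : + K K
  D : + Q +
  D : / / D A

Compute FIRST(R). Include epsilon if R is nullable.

{ (, +, /, num }

From R : A ( (: add FIRST(A) = { (, +, /, num }.
From R : R / D num: add FIRST(R) = { (, +, /, num }.
R : / Q contributes {/}.
Union: FIRST(R) = { (, +, /, num }.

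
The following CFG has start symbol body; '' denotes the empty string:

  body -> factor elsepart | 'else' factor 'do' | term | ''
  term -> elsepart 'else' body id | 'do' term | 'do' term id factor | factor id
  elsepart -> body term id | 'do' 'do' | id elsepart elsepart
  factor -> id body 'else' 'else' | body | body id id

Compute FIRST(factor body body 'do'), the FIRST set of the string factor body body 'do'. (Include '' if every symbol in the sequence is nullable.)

Add FIRST(factor)\{''} = { 'do', 'else', id }; factor is nullable, continue.
Add FIRST(body)\{''} = { 'do', 'else', id }; body is nullable, continue.
Add FIRST(body)\{''} = { 'do', 'else', id }; body is nullable, continue.
'do' is a terminal; add {'do'} and stop.

{ 'do', 'else', id }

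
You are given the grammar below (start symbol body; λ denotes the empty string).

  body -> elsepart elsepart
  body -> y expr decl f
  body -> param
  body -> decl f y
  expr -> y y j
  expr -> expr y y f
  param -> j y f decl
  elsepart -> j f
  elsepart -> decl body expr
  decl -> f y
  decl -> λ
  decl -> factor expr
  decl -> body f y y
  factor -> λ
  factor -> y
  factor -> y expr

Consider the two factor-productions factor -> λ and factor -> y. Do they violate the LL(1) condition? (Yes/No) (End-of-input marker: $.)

Yes

FIRST(λ) = { λ } and FIRST(y) = { y }.
The first alternative is nullable and FOLLOW(factor) = { y } shares y with FIRST of the second — conflict.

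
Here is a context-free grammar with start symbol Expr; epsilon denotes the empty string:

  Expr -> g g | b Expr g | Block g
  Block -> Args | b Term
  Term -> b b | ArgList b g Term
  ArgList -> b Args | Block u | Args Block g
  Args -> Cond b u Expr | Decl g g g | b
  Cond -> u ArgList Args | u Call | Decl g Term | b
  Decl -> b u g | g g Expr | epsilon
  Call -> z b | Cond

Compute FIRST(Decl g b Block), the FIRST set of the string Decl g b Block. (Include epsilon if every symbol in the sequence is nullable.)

{ b, g }

Add FIRST(Decl)\{epsilon} = { b, g }; Decl is nullable, continue.
g is a terminal; add {g} and stop.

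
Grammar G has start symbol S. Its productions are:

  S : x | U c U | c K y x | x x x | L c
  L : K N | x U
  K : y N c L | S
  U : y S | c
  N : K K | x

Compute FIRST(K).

K : y N c L contributes {y}.
From K : S: add FIRST(S) = { c, x, y }.
Union: FIRST(K) = { c, x, y }.

{ c, x, y }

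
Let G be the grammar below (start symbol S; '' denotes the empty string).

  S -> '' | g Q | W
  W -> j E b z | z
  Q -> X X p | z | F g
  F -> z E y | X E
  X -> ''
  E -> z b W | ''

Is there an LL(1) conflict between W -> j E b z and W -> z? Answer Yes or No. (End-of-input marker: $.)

FIRST(j E b z) = { j } and FIRST(z) = { z }.
The FIRST sets are disjoint and neither alternative is nullable — no conflict.

No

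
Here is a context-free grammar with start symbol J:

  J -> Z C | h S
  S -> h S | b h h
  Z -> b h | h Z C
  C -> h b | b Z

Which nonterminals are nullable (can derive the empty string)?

No nonterminal has an empty production or an RHS whose symbols are all nullable.

{ } (none)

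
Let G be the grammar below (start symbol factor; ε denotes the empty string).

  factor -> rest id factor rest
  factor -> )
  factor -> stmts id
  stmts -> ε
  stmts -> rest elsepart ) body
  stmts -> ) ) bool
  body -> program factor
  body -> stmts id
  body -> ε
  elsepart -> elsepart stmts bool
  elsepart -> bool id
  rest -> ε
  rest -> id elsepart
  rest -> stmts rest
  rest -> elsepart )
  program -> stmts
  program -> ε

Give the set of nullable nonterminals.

{ body, program, rest, stmts }

Directly nullable (have an ε-production): stmts, body, rest, program.
No other nonterminal has a production whose RHS symbols are all nullable.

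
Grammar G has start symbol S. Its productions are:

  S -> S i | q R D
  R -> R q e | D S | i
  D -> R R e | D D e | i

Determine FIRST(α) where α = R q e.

{ i }

Add FIRST(R) = { i }; R is not nullable, stop.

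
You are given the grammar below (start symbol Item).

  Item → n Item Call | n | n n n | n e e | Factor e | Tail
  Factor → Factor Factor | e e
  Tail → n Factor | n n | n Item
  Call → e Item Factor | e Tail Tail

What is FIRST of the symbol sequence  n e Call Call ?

n is a terminal; add {n} and stop.

{ n }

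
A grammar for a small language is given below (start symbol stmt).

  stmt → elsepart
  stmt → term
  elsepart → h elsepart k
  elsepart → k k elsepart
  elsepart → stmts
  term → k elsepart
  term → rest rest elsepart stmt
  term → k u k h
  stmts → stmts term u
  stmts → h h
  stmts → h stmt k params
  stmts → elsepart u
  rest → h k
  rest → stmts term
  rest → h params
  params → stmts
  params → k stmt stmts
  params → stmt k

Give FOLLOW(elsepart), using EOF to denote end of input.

{ EOF, h, k, u }

In stmt → elsepart: elsepart is at the end, add FOLLOW(stmt) = { EOF, h, k, u }.
In elsepart → h elsepart k: add FIRST(k) = { k }.
In elsepart → k k elsepart: elsepart is at the end, add FOLLOW(elsepart) = { EOF, h, k, u }.
In term → k elsepart: elsepart is at the end, add FOLLOW(term) = { EOF, h, k, u }.
In term → rest rest elsepart stmt: add FIRST(stmt) = { h, k }.
In stmts → elsepart u: add FIRST(u) = { u }.
Union: FOLLOW(elsepart) = { EOF, h, k, u }.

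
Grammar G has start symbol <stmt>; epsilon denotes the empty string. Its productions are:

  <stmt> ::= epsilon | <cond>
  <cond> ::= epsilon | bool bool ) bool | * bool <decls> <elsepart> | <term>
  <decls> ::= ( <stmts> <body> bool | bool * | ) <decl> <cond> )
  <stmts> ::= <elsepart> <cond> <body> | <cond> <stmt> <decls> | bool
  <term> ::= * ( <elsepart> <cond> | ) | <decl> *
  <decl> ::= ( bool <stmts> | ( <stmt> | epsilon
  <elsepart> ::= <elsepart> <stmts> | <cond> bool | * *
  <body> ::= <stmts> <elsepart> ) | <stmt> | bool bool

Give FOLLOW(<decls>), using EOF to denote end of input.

In <cond> ::= * bool <decls> <elsepart>: add FIRST(<elsepart>) = { (, ), *, bool }.
In <stmts> ::= <cond> <stmt> <decls>: <decls> is at the end, add FOLLOW(<stmts>) = { EOF, (, ), *, bool }.
Union: FOLLOW(<decls>) = { EOF, (, ), *, bool }.

{ EOF, (, ), *, bool }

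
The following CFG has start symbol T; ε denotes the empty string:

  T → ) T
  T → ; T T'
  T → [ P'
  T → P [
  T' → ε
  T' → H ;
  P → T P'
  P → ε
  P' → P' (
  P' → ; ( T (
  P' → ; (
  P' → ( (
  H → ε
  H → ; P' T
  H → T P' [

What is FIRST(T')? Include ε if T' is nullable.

{ ), ;, [, ε }

T' → ε contributes ε.
From T' → H ;: H nullable, take FIRST(H) ∪ {;} = { ), ;, [ }.
Union: FIRST(T') = { ), ;, [, ε }.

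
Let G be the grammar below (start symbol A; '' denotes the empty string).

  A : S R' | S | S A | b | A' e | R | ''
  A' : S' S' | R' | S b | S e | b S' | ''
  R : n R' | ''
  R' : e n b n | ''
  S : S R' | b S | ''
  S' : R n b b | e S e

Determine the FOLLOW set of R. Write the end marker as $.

{ $, n }

In A : R: R is at the end, add FOLLOW(A) = { $ }.
In S' : R n b b: add FIRST(n b b) = { n }.
Union: FOLLOW(R) = { $, n }.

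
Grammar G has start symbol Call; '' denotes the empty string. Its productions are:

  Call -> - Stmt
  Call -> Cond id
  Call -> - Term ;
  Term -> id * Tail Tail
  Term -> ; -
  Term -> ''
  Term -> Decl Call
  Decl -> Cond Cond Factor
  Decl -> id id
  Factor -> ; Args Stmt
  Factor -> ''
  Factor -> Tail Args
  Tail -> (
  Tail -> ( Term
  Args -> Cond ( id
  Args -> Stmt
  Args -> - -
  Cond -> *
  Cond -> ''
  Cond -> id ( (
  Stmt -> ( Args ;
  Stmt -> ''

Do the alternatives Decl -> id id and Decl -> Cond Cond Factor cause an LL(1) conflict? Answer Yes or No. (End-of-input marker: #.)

Yes

FIRST(id id) = { id } and FIRST(Cond Cond Factor) = { (, *, ;, id, '' }.
Both contain id, so the two alternatives are not disjoint — LL(1) conflict.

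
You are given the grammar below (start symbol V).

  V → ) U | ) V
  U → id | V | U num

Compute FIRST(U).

{ ), id }

U → id contributes {id}.
From U → V: add FIRST(V) = { ) }.
From U → U num: add FIRST(U) = { ), id }.
Union: FIRST(U) = { ), id }.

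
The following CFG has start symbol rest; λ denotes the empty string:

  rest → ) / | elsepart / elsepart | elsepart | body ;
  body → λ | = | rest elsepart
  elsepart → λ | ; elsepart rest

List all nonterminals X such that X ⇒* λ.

Directly nullable (have an λ-production): body, elsepart.
rest → elsepart with every symbol nullable, so rest is nullable.

{ body, elsepart, rest }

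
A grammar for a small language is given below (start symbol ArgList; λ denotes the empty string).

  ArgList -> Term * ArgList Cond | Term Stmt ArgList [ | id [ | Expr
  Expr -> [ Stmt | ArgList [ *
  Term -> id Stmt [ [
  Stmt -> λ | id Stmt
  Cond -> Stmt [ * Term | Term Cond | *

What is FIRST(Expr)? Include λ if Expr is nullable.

{ [, id }

Expr -> [ Stmt contributes {[}.
From Expr -> ArgList [ *: add FIRST(ArgList) = { [, id }.
Union: FIRST(Expr) = { [, id }.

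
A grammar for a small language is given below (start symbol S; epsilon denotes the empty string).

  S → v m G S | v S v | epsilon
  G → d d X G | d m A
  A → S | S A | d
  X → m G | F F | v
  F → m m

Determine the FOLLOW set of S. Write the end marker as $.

{ $, d, v }

S is the start symbol, so $ ∈ FOLLOW(S).
In S → v m G S: S is at the end, add FOLLOW(S) = { $, d, v }.
In S → v S v: add FIRST(v) = { v }.
In A → S: S is at the end, add FOLLOW(A) = { $, d, v }.
In A → S A: add FIRST(A)\{epsilon} = { d, v }.
  Since A is nullable, also add FOLLOW(A) = { $, d, v }.
Union: FOLLOW(S) = { $, d, v }.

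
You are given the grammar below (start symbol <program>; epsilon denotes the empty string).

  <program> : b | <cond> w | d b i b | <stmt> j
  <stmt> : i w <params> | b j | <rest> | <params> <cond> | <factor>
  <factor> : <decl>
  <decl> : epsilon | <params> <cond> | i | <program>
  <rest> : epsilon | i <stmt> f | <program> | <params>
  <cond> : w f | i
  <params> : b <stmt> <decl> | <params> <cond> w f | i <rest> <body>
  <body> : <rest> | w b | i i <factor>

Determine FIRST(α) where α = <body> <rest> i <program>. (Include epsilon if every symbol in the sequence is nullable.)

Add FIRST(<body>)\{epsilon} = { b, d, i, j, w }; <body> is nullable, continue.
Add FIRST(<rest>)\{epsilon} = { b, d, i, j, w }; <rest> is nullable, continue.
i is a terminal; add {i} and stop.

{ b, d, i, j, w }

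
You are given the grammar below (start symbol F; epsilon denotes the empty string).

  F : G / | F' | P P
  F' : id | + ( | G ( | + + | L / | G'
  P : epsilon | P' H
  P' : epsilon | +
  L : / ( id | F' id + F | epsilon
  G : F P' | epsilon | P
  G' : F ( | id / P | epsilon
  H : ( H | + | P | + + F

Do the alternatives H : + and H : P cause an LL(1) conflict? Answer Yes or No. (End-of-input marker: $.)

FIRST(+) = { + } and FIRST(P) = { (, +, epsilon }.
Both contain +, so the two alternatives are not disjoint — LL(1) conflict.

Yes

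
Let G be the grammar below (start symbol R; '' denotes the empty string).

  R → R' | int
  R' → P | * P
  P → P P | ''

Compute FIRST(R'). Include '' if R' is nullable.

From R' → P: add FIRST(P) = { '' } (including '' since P is nullable).
R' → * P contributes {*}.
Union: FIRST(R') = { *, '' }.

{ *, '' }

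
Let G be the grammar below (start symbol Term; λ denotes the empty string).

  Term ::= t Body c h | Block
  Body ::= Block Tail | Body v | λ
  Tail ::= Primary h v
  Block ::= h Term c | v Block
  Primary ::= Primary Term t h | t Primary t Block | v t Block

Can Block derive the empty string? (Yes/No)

No

Nullable nonterminals: Body.
No production of Block has an RHS whose symbols are all nullable, so Block is not nullable.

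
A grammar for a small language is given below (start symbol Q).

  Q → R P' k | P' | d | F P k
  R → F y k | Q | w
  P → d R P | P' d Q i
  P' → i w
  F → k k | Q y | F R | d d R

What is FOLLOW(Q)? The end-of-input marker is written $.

{ $, d, i, k, w, y }

Q is the start symbol, so $ ∈ FOLLOW(Q).
In R → Q: Q is at the end, add FOLLOW(R) = { d, i, k, w, y }.
In P → P' d Q i: add FIRST(i) = { i }.
In F → Q y: add FIRST(y) = { y }.
Union: FOLLOW(Q) = { $, d, i, k, w, y }.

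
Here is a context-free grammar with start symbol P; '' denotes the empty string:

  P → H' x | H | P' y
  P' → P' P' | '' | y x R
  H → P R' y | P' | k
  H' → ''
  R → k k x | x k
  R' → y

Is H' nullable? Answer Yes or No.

H' has an ''-production, so H' ⇒ ''.

Yes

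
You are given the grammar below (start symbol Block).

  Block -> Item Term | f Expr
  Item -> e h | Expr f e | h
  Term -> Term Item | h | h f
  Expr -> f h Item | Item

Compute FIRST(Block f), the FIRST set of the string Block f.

Add FIRST(Block) = { e, f, h }; Block is not nullable, stop.

{ e, f, h }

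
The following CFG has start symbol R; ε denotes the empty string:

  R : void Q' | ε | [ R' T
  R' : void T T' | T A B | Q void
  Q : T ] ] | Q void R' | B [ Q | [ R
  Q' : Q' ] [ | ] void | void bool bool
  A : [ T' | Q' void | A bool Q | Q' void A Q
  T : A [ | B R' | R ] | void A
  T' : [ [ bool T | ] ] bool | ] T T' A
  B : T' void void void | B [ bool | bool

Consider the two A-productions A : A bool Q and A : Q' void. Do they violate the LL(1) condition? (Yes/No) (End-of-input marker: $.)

Yes

FIRST(A bool Q) = { [, ], void } and FIRST(Q' void) = { ], void }.
Both contain ], so the two alternatives are not disjoint — LL(1) conflict.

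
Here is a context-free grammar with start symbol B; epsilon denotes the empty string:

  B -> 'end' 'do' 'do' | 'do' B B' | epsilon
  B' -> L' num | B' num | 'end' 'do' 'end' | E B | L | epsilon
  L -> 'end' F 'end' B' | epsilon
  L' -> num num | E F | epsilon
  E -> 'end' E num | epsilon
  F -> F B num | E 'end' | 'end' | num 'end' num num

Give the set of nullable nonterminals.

Directly nullable (have an epsilon-production): B, B', L, L', E.
No other nonterminal has a production whose RHS symbols are all nullable.

{ B, B', E, L, L' }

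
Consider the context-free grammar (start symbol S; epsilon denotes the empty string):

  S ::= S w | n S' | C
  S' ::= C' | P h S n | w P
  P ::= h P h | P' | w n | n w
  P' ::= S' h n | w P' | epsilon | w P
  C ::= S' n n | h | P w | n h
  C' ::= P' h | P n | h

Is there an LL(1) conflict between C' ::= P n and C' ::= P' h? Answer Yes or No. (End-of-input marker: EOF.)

FIRST(P n) = { h, n, w } and FIRST(P' h) = { h, n, w }.
Both contain h, so the two alternatives are not disjoint — LL(1) conflict.

Yes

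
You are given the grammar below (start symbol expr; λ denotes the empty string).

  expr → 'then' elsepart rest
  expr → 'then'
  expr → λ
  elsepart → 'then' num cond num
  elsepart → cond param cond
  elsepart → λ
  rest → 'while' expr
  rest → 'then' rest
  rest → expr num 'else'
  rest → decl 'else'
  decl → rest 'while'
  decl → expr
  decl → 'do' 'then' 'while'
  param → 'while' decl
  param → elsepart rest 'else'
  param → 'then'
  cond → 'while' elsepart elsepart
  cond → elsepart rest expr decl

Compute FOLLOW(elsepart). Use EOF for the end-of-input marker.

{ 'do', 'else', 'then', 'while', num }

In expr → 'then' elsepart rest: add FIRST(rest) = { 'do', 'else', 'then', 'while', num }.
In param → elsepart rest 'else': add FIRST(rest 'else') = { 'do', 'else', 'then', 'while', num }.
In cond → 'while' elsepart elsepart: add FIRST(elsepart)\{λ} = { 'do', 'else', 'then', 'while', num }.
  Since elsepart is nullable, also add FOLLOW(cond) = { 'do', 'else', 'then', 'while', num }.
In cond → 'while' elsepart elsepart: elsepart is at the end, add FOLLOW(cond) = { 'do', 'else', 'then', 'while', num }.
In cond → elsepart rest expr decl: add FIRST(rest expr decl) = { 'do', 'else', 'then', 'while', num }.
Union: FOLLOW(elsepart) = { 'do', 'else', 'then', 'while', num }.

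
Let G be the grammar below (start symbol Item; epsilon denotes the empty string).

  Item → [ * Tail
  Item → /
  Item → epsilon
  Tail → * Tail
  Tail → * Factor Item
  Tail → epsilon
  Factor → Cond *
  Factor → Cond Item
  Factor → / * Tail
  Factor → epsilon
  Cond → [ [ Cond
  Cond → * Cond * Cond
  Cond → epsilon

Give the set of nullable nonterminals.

Directly nullable (have an epsilon-production): Item, Tail, Factor, Cond.

{ Cond, Factor, Item, Tail }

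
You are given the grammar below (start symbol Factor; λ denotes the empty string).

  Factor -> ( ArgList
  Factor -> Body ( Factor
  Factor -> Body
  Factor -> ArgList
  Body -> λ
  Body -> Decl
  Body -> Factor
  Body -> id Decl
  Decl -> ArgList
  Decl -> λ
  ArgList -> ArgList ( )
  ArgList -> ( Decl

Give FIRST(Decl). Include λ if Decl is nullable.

From Decl -> ArgList: add FIRST(ArgList) = { ( }.
Decl -> λ contributes λ.
Union: FIRST(Decl) = { (, λ }.

{ (, λ }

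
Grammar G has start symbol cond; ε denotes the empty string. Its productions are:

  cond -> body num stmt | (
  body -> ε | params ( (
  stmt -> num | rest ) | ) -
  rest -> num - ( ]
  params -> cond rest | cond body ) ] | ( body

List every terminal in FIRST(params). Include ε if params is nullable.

From params -> cond rest: add FIRST(cond) = { (, num }.
From params -> cond body ) ]: add FIRST(cond) = { (, num }.
params -> ( body contributes {(}.
Union: FIRST(params) = { (, num }.

{ (, num }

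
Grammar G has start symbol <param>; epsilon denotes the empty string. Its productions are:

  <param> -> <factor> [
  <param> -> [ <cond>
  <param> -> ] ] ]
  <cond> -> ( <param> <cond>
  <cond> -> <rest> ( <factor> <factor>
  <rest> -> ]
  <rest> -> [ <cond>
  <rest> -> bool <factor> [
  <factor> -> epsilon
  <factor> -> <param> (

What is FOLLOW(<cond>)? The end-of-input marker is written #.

{ #, (, [, ], bool }

In <param> -> [ <cond>: <cond> is at the end, add FOLLOW(<param>) = { #, (, [, ], bool }.
In <cond> -> ( <param> <cond>: <cond> is at the end, add FOLLOW(<cond>) = { #, (, [, ], bool }.
In <rest> -> [ <cond>: <cond> is at the end, add FOLLOW(<rest>) = { ( }.
Union: FOLLOW(<cond>) = { #, (, [, ], bool }.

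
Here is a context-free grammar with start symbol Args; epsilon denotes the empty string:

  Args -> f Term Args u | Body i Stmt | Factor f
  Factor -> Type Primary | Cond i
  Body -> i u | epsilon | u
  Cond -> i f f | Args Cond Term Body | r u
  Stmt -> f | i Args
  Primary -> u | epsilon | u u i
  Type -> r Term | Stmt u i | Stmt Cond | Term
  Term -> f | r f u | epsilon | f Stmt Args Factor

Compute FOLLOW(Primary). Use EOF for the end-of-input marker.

In Factor -> Type Primary: Primary is at the end, add FOLLOW(Factor) = { f, i, r, u }.
Union: FOLLOW(Primary) = { f, i, r, u }.

{ f, i, r, u }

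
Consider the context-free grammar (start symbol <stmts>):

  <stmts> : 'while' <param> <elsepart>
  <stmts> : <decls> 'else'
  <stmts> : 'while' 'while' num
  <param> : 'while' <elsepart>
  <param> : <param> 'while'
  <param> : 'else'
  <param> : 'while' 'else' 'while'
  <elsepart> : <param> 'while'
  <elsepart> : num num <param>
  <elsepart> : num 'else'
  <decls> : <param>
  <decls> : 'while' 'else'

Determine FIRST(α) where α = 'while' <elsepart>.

{ 'while' }

'while' is a terminal; add {'while'} and stop.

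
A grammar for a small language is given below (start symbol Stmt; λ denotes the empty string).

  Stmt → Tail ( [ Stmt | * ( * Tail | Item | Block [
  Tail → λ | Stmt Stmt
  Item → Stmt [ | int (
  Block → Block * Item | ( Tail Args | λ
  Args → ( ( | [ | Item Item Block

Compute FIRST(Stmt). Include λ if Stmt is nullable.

From Stmt → Tail ( [ Stmt: Tail nullable, take FIRST(Tail) ∪ {(} = { (, *, [, int }.
Stmt → * ( * Tail contributes {*}.
From Stmt → Item: add FIRST(Item) = { (, *, [, int }.
From Stmt → Block [: Block nullable, take FIRST(Block) ∪ {[} = { (, *, [ }.
Union: FIRST(Stmt) = { (, *, [, int }.

{ (, *, [, int }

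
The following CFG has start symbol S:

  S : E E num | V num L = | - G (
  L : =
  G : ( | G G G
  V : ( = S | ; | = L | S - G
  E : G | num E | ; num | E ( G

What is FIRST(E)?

{ (, ;, num }

From E : G: add FIRST(G) = { ( }.
E : num E contributes {num}.
E : ; num contributes {;}.
From E : E ( G: add FIRST(E) = { (, ;, num }.
Union: FIRST(E) = { (, ;, num }.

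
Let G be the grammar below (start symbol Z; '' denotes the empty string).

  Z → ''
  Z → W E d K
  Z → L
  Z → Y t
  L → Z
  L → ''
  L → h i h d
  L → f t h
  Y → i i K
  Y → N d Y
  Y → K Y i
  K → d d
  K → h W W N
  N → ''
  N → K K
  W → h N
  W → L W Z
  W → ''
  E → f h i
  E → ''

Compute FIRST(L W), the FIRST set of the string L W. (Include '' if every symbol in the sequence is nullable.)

Add FIRST(L)\{''} = { d, f, h, i }; L is nullable, continue.
Add FIRST(W)\{''} = { d, f, h, i }; W is nullable, continue.
Every symbol is nullable, so include ''.

{ d, f, h, i, '' }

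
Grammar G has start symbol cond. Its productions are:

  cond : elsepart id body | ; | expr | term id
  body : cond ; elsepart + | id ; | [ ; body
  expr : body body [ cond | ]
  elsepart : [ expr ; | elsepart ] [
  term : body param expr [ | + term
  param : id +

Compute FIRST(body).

{ +, ;, [, ], id }

From body : cond ; elsepart +: add FIRST(cond) = { +, ;, [, ], id }.
body : id ; contributes {id}.
body : [ ; body contributes {[}.
Union: FIRST(body) = { +, ;, [, ], id }.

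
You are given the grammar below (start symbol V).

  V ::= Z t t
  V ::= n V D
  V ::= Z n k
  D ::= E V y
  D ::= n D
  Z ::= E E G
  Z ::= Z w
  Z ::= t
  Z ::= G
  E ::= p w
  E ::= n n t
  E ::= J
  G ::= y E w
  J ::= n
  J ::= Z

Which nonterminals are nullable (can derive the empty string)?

No nonterminal has an empty production or an RHS whose symbols are all nullable.

{ } (none)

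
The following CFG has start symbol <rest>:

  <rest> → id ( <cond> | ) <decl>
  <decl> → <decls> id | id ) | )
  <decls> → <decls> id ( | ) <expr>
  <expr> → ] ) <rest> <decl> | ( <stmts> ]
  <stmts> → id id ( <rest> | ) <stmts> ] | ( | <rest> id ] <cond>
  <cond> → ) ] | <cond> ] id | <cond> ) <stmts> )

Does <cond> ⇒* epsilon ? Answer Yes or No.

No

No nonterminal in this grammar is nullable.
No production of <cond> has an RHS whose symbols are all nullable, so <cond> is not nullable.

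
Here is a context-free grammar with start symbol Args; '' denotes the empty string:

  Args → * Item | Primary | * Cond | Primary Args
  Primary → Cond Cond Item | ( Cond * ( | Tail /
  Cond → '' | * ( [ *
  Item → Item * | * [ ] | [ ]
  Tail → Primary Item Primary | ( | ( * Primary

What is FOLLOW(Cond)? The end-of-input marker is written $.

In Args → * Cond: Cond is at the end, add FOLLOW(Args) = { $ }.
In Primary → Cond Cond Item: add FIRST(Cond Item) = { *, [ }.
In Primary → Cond Cond Item: add FIRST(Item) = { *, [ }.
In Primary → ( Cond * (: add FIRST(* () = { * }.
Union: FOLLOW(Cond) = { $, *, [ }.

{ $, *, [ }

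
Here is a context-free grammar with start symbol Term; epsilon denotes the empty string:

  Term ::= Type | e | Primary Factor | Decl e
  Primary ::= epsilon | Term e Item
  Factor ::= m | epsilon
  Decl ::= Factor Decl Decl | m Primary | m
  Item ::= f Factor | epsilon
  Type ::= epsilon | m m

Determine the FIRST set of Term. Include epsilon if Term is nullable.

From Term ::= Type: add FIRST(Type) = { m, epsilon } (including epsilon since Type is nullable).
Term ::= e contributes {e}.
From Term ::= Primary Factor: Primary, Factor nullable, take FIRST(Primary) ∪ FIRST(Factor) = { e, m }; also epsilon since the whole RHS is nullable.
From Term ::= Decl e: add FIRST(Decl) = { m }.
Union: FIRST(Term) = { e, m, epsilon }.

{ e, m, epsilon }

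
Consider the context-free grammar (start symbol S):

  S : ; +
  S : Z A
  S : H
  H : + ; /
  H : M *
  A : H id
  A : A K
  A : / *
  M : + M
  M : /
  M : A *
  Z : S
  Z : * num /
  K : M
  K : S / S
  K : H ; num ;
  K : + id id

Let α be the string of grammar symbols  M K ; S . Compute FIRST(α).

{ +, / }

Add FIRST(M) = { +, / }; M is not nullable, stop.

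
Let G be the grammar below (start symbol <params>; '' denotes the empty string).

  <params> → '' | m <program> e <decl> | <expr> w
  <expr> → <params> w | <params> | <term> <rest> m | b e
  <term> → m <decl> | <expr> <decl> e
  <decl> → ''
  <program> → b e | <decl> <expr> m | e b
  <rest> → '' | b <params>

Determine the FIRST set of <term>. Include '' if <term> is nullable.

{ b, e, m, w }

<term> → m <decl> contributes {m}.
From <term> → <expr> <decl> e: <expr>, <decl> nullable, take FIRST(<expr>) ∪ FIRST(<decl>) ∪ {e} = { b, e, m, w }.
Union: FIRST(<term>) = { b, e, m, w }.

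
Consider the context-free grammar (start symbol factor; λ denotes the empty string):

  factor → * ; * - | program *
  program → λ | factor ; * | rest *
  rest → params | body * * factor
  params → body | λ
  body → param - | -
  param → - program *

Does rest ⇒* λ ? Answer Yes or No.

Yes

rest → params and each of params is nullable, so rest ⇒* λ.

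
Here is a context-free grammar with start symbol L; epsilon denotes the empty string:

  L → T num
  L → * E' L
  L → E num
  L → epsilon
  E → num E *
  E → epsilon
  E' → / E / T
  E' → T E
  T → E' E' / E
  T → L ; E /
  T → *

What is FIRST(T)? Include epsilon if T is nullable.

From T → E' E' / E: add FIRST(E') = { *, /, ;, num }.
From T → L ; E /: L nullable, take FIRST(L) ∪ {;} = { *, /, ;, num }.
T → * contributes {*}.
Union: FIRST(T) = { *, /, ;, num }.

{ *, /, ;, num }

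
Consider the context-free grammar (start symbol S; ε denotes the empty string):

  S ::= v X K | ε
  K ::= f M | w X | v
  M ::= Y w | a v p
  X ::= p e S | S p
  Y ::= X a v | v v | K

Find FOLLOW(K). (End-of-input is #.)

In S ::= v X K: K is at the end, add FOLLOW(S) = { #, a, f, p, v, w }.
In Y ::= K: K is at the end, add FOLLOW(Y) = { w }.
Union: FOLLOW(K) = { #, a, f, p, v, w }.

{ #, a, f, p, v, w }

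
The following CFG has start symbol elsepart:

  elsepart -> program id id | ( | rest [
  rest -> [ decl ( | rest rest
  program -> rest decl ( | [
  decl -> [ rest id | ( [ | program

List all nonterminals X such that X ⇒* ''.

{ } (none)

No nonterminal has an empty production or an RHS whose symbols are all nullable.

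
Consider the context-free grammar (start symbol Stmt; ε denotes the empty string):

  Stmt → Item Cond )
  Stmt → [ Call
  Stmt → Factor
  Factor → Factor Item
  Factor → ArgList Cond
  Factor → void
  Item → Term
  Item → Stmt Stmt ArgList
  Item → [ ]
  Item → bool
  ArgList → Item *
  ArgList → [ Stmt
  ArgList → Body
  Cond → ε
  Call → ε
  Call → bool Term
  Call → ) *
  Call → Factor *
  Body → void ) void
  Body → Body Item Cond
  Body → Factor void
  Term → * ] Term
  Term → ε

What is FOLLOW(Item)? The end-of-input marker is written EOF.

{ EOF, ), *, [, bool, void }

In Stmt → Item Cond ): add FIRST(Cond )) = { ) }.
In Factor → Factor Item: Item is at the end, add FOLLOW(Factor) = { EOF, ), *, [, bool, void }.
In ArgList → Item *: add FIRST(*) = { * }.
In Body → Body Item Cond: add FIRST(Cond)\{ε} = {  }.
  Since Cond is nullable, also add FOLLOW(Body) = { EOF, ), *, [, bool, void }.
Union: FOLLOW(Item) = { EOF, ), *, [, bool, void }.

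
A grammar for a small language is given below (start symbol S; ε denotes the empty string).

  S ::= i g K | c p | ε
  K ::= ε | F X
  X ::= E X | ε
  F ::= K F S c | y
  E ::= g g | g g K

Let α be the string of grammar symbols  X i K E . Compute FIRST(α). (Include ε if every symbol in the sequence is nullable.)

Add FIRST(X)\{ε} = { g }; X is nullable, continue.
i is a terminal; add {i} and stop.

{ g, i }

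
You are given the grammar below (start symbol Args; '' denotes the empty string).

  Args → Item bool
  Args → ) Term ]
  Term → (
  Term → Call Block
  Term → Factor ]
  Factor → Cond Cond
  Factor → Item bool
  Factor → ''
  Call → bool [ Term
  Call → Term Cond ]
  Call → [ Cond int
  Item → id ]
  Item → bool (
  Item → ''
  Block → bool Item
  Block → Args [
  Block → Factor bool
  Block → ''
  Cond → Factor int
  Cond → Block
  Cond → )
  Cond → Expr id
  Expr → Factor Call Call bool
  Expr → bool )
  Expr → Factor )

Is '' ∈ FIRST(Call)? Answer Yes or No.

No

Nullable nonterminals: Block, Cond, Factor, Item.
No production of Call has an RHS whose symbols are all nullable, so Call is not nullable.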